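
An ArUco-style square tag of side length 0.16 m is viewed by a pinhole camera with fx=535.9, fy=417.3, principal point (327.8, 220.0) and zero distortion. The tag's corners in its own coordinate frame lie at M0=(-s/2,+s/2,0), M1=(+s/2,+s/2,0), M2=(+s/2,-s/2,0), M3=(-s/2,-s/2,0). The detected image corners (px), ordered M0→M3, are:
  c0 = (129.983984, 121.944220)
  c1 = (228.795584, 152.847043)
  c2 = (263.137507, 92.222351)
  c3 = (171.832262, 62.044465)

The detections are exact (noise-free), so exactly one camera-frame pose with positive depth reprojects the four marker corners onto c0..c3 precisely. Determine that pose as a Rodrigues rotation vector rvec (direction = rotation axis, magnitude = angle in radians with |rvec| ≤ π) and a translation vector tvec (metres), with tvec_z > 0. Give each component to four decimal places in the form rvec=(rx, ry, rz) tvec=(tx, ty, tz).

rvec=(-0.3596, -0.1945, 0.3422) tvec=(-0.2062, -0.2347, 0.8623)

Intrinsics K: fx=535.9, fy=417.3, cx=327.8, cy=220.0
Marker side s = 0.16 m; corners in marker frame (Z=0):
  M0 = (-0.0800, +0.0800, 0)
  M1 = (+0.0800, +0.0800, 0)
  M2 = (+0.0800, -0.0800, 0)
  M3 = (-0.0800, -0.0800, 0)
Detected image corners:
  c0 = (129.983984, 121.944220) px
  c1 = (228.795584, 152.847043) px
  c2 = (263.137507, 92.222351) px
  c3 = (171.832262, 62.044465) px
Planar DLT: solve 8×8 A·h = b for H (H[2,2]=1):
  H  [+622.15164 -324.19431 +199.65346]
  H  [+206.39488 +329.97677 +106.39294]
  H  [+0.14540 -0.43526 +1.00000]
B = K⁻¹H; ‖b₁‖=1.159748, ‖b₂‖=1.159748; λ = 2/(‖b₁‖+‖b₂‖) = 0.862256, sign → tz>0 ⇒ λ=+0.862256
r₁ = λ·B[:,0] = (+0.92435,+0.36037,+0.12537); r₂ = λ·B[:,1] = (-0.29205,+0.87969,-0.37531)
r₃ = r₁×r₂ = (-0.24554,+0.31030,+0.91838); SVD([r₁ r₂ r₃]) → R = UVᵀ:
  R  [+0.92435 -0.29205 -0.24554]
  R  [+0.36037 +0.87969 +0.31030]
  R  [+0.12537 -0.37531 +0.91838]
t = (-0.20619, -0.23474, +0.86226) m
tr R = 2.722412; θ = arccos((tr R − 1)/2) = 0.533159 rad = 30.548°
axis k = ((R−Rᵀ)₃₂, (R−Rᵀ)₁₃, (R−Rᵀ)₂₁) / (2 sinθ) = (-0.674472, -0.364890, +0.641828)
rvec = θ·k = (-0.359601, -0.194544, +0.342196)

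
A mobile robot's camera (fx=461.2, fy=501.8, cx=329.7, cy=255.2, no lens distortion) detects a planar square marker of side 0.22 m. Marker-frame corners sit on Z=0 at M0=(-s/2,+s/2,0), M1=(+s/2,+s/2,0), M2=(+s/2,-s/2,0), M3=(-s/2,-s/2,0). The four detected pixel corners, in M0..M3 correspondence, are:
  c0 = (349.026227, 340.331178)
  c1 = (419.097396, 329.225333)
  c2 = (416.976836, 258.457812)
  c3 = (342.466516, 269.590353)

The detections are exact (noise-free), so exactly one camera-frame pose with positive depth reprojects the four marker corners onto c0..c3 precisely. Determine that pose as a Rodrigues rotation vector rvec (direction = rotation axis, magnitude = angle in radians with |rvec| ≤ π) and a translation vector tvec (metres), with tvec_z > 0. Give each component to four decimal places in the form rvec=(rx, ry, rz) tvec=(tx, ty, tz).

rvec=(0.3880, -0.0833, -0.1215) tvec=(0.1569, 0.1245, 1.3807)

Intrinsics K: fx=461.2, fy=501.8, cx=329.7, cy=255.2
Marker side s = 0.22 m; corners in marker frame (Z=0):
  M0 = (-0.1100, +0.1100, 0)
  M1 = (+0.1100, +0.1100, 0)
  M2 = (+0.1100, -0.1100, 0)
  M3 = (-0.1100, -0.1100, 0)
Detected image corners:
  c0 = (349.026227, 340.331178) px
  c1 = (419.097396, 329.225333) px
  c2 = (416.976836, 258.457812) px
  c3 = (342.466516, 269.590353) px
Planar DLT: solve 8×8 A·h = b for H (H[2,2]=1):
  H  [+344.23349 +125.31869 +382.12379]
  H  [-38.03822 +404.42913 +300.45208]
  H  [+0.04176 +0.27662 +1.00000]
B = K⁻¹H; ‖b₁‖=0.724282, ‖b₂‖=0.724282; λ = 2/(‖b₁‖+‖b₂‖) = 1.380677, sign → tz>0 ⇒ λ=+1.380677
r₁ = λ·B[:,0] = (+0.98931,-0.13398,+0.05765); r₂ = λ·B[:,1] = (+0.10214,+0.91854,+0.38192)
r₃ = r₁×r₂ = (-0.10412,-0.37194,+0.92240); SVD([r₁ r₂ r₃]) → R = UVᵀ:
  R  [+0.98931 +0.10214 -0.10412]
  R  [-0.13398 +0.91854 -0.37194]
  R  [+0.05765 +0.38192 +0.92240]
t = (+0.15694, +0.12451, +1.38068) m
tr R = 2.830238; θ = arccos((tr R − 1)/2) = 0.414993 rad = 23.777°
axis k = ((R−Rᵀ)₃₂, (R−Rᵀ)₁₃, (R−Rᵀ)₂₁) / (2 sinθ) = (+0.934884, -0.200622, -0.292818)
rvec = θ·k = (+0.387971, -0.083257, -0.121518)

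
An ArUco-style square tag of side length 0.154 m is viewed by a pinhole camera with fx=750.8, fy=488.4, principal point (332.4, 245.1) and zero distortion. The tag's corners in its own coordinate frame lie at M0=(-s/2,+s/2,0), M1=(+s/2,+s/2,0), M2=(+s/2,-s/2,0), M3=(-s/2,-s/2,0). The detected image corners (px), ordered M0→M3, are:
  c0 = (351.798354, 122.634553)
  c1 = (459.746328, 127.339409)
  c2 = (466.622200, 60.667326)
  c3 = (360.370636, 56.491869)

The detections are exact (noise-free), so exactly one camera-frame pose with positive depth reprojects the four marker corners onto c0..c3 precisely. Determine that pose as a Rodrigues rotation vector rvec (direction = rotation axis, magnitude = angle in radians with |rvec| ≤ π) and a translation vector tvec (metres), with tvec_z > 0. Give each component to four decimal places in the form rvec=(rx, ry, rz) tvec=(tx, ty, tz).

rvec=(-0.1168, 0.0437, 0.0817) tvec=(0.1109, -0.3398, 1.0804)

Intrinsics K: fx=750.8, fy=488.4, cx=332.4, cy=245.1
Marker side s = 0.154 m; corners in marker frame (Z=0):
  M0 = (-0.0770, +0.0770, 0)
  M1 = (+0.0770, +0.0770, 0)
  M2 = (+0.0770, -0.0770, 0)
  M3 = (-0.0770, -0.0770, 0)
Detected image corners:
  c0 = (351.798354, 122.634553) px
  c1 = (459.746328, 127.339409) px
  c2 = (466.622200, 60.667326) px
  c3 = (360.370636, 56.491869) px
Planar DLT: solve 8×8 A·h = b for H (H[2,2]=1):
  H  [+677.10818 -93.62766 +409.48172]
  H  [+24.71785 +421.47486 +91.50445]
  H  [-0.04467 -0.10608 +1.00000]
B = K⁻¹H; ‖b₁‖=0.925595, ‖b₂‖=0.925595; λ = 2/(‖b₁‖+‖b₂‖) = 1.080386, sign → tz>0 ⇒ λ=+1.080386
r₁ = λ·B[:,0] = (+0.99571,+0.07890,-0.04826); r₂ = λ·B[:,1] = (-0.08399,+0.98985,-0.11460)
r₃ = r₁×r₂ = (+0.03873,+0.11817,+0.99224); SVD([r₁ r₂ r₃]) → R = UVᵀ:
  R  [+0.99571 -0.08399 +0.03873]
  R  [+0.07890 +0.98985 +0.11817]
  R  [-0.04826 -0.11460 +0.99224]
t = (+0.11092, -0.33977, +1.08039) m
tr R = 2.977806; θ = arccos((tr R − 1)/2) = 0.149114 rad = 8.544°
axis k = ((R−Rᵀ)₃₂, (R−Rᵀ)₁₃, (R−Rᵀ)₂₁) / (2 sinθ) = (-0.783404, +0.292799, +0.548221)
rvec = θ·k = (-0.116817, +0.043661, +0.081748)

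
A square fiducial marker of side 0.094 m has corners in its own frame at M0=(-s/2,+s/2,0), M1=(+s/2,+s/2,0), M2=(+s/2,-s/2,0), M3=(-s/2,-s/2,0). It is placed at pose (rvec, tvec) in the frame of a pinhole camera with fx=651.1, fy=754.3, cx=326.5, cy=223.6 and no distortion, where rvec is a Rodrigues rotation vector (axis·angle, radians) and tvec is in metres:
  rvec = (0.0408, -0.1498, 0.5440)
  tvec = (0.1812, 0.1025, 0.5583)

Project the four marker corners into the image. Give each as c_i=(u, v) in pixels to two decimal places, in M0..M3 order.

Intrinsics K: fx=651.1, fy=754.3, cx=326.5, cy=223.6
Marker side s = 0.094 m; corners in marker frame (Z=0):
  M0 = (-0.0470, +0.0470, 0)
  M1 = (+0.0470, +0.0470, 0)
  M2 = (+0.0470, -0.0470, 0)
  M3 = (-0.0470, -0.0470, 0)
rvec = (0.0408, -0.1498, 0.5440), |rvec| = θ = 0.56572 rad = 32.413°
Rodrigues: sinθ=0.53602, 1−cosθ=0.15580; R = I + sinθ·[k]× + (1−cosθ)·[k]×²:
    [+0.84501 -0.51842 -0.13113]
    [+0.51247 +0.85513 -0.07833]
    [+0.15274 -0.00101 +0.98827]
t = (0.1812, 0.1025, 0.5583) m
M0: Pc = R·M0+t = (+0.11712, +0.11860, +0.55107); u = 651.1·(+0.11712)/0.55107 + 326.5 = 464.8772, v = 754.3·(+0.11860)/0.55107 + 223.6 = 385.9443
M1: Pc = R·M1+t = (+0.19655, +0.16678, +0.56543); u = 651.1·(+0.19655)/0.56543 + 326.5 = 552.8292, v = 754.3·(+0.16678)/0.56543 + 223.6 = 446.0848
M2: Pc = R·M2+t = (+0.24528, +0.08640, +0.56553); u = 651.1·(+0.24528)/0.56553 + 326.5 = 608.8964, v = 754.3·(+0.08640)/0.56553 + 223.6 = 338.8339
M3: Pc = R·M3+t = (+0.16585, +0.03822, +0.55117); u = 651.1·(+0.16585)/0.55117 + 326.5 = 522.4201, v = 754.3·(+0.03822)/0.55117 + 223.6 = 275.9100

c0=(464.88, 385.94) c1=(552.83, 446.08) c2=(608.90, 338.83) c3=(522.42, 275.91)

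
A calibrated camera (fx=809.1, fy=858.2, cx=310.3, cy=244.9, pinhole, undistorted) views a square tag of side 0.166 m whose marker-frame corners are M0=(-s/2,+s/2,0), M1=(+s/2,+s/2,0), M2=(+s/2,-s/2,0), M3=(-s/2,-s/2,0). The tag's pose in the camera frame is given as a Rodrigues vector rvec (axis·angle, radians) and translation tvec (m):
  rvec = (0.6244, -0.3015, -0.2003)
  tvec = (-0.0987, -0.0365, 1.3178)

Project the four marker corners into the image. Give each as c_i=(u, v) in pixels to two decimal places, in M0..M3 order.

Intrinsics K: fx=809.1, fy=858.2, cx=310.3, cy=244.9
Marker side s = 0.166 m; corners in marker frame (Z=0):
  M0 = (-0.0830, +0.0830, 0)
  M1 = (+0.0830, +0.0830, 0)
  M2 = (+0.0830, -0.0830, 0)
  M3 = (-0.0830, -0.0830, 0)
rvec = (0.6244, -0.3015, -0.2003), |rvec| = θ = 0.72173 rad = 41.352°
Rodrigues: sinθ=0.66069, 1−cosθ=0.24934; R = I + sinθ·[k]× + (1−cosθ)·[k]×²:
    [+0.93728 +0.09325 -0.33586]
    [-0.27347 +0.79417 -0.54268]
    [+0.21613 +0.60049 +0.76987]
t = (-0.0987, -0.0365, 1.3178) m
M0: Pc = R·M0+t = (-0.16876, +0.05211, +1.34970); u = 809.1·(-0.16876)/1.34970 + 310.3 = 209.1371, v = 858.2·(+0.05211)/1.34970 + 244.9 = 278.0367
M1: Pc = R·M1+t = (-0.01317, +0.00672, +1.38558); u = 809.1·(-0.01317)/1.38558 + 310.3 = 302.6117, v = 858.2·(+0.00672)/1.38558 + 244.9 = 249.0612
M2: Pc = R·M2+t = (-0.02864, -0.12511, +1.28590); u = 809.1·(-0.02864)/1.28590 + 310.3 = 292.2764, v = 858.2·(-0.12511)/1.28590 + 244.9 = 161.3994
M3: Pc = R·M3+t = (-0.18423, -0.07972, +1.25002); u = 809.1·(-0.18423)/1.25002 + 310.3 = 191.0510, v = 858.2·(-0.07972)/1.25002 + 244.9 = 190.1694

c0=(209.14, 278.04) c1=(302.61, 249.06) c2=(292.28, 161.40) c3=(191.05, 190.17)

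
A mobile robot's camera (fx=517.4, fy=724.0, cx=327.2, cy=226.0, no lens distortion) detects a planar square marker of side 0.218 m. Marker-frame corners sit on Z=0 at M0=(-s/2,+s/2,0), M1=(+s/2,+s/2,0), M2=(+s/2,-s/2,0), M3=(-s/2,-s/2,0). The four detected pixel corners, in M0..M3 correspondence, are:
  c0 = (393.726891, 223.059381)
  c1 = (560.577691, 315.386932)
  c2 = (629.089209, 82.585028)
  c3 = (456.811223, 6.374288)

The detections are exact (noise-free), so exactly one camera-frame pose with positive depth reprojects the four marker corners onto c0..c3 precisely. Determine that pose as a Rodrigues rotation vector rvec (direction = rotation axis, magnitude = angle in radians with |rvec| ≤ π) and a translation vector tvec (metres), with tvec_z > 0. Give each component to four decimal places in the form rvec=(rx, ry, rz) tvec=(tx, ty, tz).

Intrinsics K: fx=517.4, fy=724.0, cx=327.2, cy=226.0
Marker side s = 0.218 m; corners in marker frame (Z=0):
  M0 = (-0.1090, +0.1090, 0)
  M1 = (+0.1090, +0.1090, 0)
  M2 = (+0.1090, -0.1090, 0)
  M3 = (-0.1090, -0.1090, 0)
Detected image corners:
  c0 = (393.726891, 223.059381) px
  c1 = (560.577691, 315.386932) px
  c2 = (629.089209, 82.585028) px
  c3 = (456.811223, 6.374288) px
Planar DLT: solve 8×8 A·h = b for H (H[2,2]=1):
  H  [+606.81126 -292.83399 +506.89329]
  H  [+334.04189 +1032.20793 +155.51681]
  H  [-0.33523 +0.01674 +1.00000]
B = K⁻¹H; ‖b₁‖=1.533119, ‖b₂‖=1.533119; λ = 2/(‖b₁‖+‖b₂‖) = 0.652265, sign → tz>0 ⇒ λ=+0.652265
r₁ = λ·B[:,0] = (+0.90326,+0.36920,-0.21866); r₂ = λ·B[:,1] = (-0.37607,+0.92653,+0.01092)
r₃ = r₁×r₂ = (+0.20662,+0.07237,+0.97574); SVD([r₁ r₂ r₃]) → R = UVᵀ:
  R  [+0.90326 -0.37607 +0.20662]
  R  [+0.36920 +0.92653 +0.07237]
  R  [-0.21866 +0.01092 +0.97574]
t = (+0.22653, -0.06350, +0.65227) m
tr R = 2.805529; θ = arccos((tr R − 1)/2) = 0.444643 rad = 25.476°
axis k = ((R−Rᵀ)₃₂, (R−Rᵀ)₁₃, (R−Rᵀ)₂₁) / (2 sinθ) = (-0.071435, +0.494359, +0.866318)
rvec = θ·k = (-0.031763, +0.219813, +0.385202)

rvec=(-0.0318, 0.2198, 0.3852) tvec=(0.2265, -0.0635, 0.6523)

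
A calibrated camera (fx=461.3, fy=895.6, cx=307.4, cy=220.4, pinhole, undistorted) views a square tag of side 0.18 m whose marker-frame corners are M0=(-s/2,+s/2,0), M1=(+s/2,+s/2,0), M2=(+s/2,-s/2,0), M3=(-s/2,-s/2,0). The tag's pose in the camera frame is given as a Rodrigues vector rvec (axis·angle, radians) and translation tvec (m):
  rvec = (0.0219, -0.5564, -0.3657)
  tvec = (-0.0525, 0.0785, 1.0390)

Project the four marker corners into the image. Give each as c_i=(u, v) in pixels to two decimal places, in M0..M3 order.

c0=(264.52, 393.30) c1=(327.73, 327.98) c2=(302.37, 189.78) c3=(235.41, 243.54)

Intrinsics K: fx=461.3, fy=895.6, cx=307.4, cy=220.4
Marker side s = 0.18 m; corners in marker frame (Z=0):
  M0 = (-0.0900, +0.0900, 0)
  M1 = (+0.0900, +0.0900, 0)
  M2 = (+0.0900, -0.0900, 0)
  M3 = (-0.0900, -0.0900, 0)
rvec = (0.0219, -0.5564, -0.3657), |rvec| = θ = 0.66618 rad = 38.169°
Rodrigues: sinθ=0.61799, 1−cosθ=0.21381; R = I + sinθ·[k]× + (1−cosθ)·[k]×²:
    [+0.78642 +0.33337 -0.52001]
    [-0.34512 +0.93534 +0.07771]
    [+0.51229 +0.11835 +0.85062]
t = (-0.0525, 0.0785, 1.0390) m
M0: Pc = R·M0+t = (-0.09327, +0.19374, +1.00355); u = 461.3·(-0.09327)/1.00355 + 307.4 = 264.5247, v = 895.6·(+0.19374)/1.00355 + 220.4 = 393.3013
M1: Pc = R·M1+t = (+0.04828, +0.13162, +1.09576); u = 461.3·(+0.04828)/1.09576 + 307.4 = 327.7258, v = 895.6·(+0.13162)/1.09576 + 220.4 = 327.9775
M2: Pc = R·M2+t = (-0.01173, -0.03674, +1.07445); u = 461.3·(-0.01173)/1.07445 + 307.4 = 302.3656, v = 895.6·(-0.03674)/1.07445 + 220.4 = 189.7752
M3: Pc = R·M3+t = (-0.15328, +0.02538, +0.98224); u = 461.3·(-0.15328)/0.98224 + 307.4 = 235.4130, v = 895.6·(+0.02538)/0.98224 + 220.4 = 243.5412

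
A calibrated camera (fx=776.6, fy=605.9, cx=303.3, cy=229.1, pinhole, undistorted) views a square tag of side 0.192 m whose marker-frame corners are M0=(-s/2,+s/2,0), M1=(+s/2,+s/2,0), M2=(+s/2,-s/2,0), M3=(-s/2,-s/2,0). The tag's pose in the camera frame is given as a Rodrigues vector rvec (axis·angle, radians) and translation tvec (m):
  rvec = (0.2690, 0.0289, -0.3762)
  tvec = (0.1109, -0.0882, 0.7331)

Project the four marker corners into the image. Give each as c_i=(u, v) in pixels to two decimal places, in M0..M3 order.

c0=(360.98, 254.59) c1=(547.02, 199.41) c2=(486.01, 48.88) c3=(288.56, 110.95)

Intrinsics K: fx=776.6, fy=605.9, cx=303.3, cy=229.1
Marker side s = 0.192 m; corners in marker frame (Z=0):
  M0 = (-0.0960, +0.0960, 0)
  M1 = (+0.0960, +0.0960, 0)
  M2 = (+0.0960, -0.0960, 0)
  M3 = (-0.0960, -0.0960, 0)
rvec = (0.2690, 0.0289, -0.3762), |rvec| = θ = 0.46338 rad = 26.550°
Rodrigues: sinθ=0.44698, 1−cosθ=0.10545; R = I + sinθ·[k]× + (1−cosθ)·[k]×²:
    [+0.93008 +0.36670 -0.02182]
    [-0.35906 +0.89496 -0.26482]
    [-0.07758 +0.25414 +0.96405]
t = (0.1109, -0.0882, 0.7331) m
M0: Pc = R·M0+t = (+0.05682, +0.03219, +0.76494); u = 776.6·(+0.05682)/0.76494 + 303.3 = 360.9807, v = 605.9·(+0.03219)/0.76494 + 229.1 = 254.5939
M1: Pc = R·M1+t = (+0.23539, -0.03675, +0.75005); u = 776.6·(+0.23539)/0.75005 + 303.3 = 547.0235, v = 605.9·(-0.03675)/0.75005 + 229.1 = 199.4095
M2: Pc = R·M2+t = (+0.16498, -0.20859, +0.70126); u = 776.6·(+0.16498)/0.70126 + 303.3 = 486.0113, v = 605.9·(-0.20859)/0.70126 + 229.1 = 48.8773
M3: Pc = R·M3+t = (-0.01359, -0.13965, +0.71615); u = 776.6·(-0.01359)/0.71615 + 303.3 = 288.5617, v = 605.9·(-0.13965)/0.71615 + 229.1 = 110.9525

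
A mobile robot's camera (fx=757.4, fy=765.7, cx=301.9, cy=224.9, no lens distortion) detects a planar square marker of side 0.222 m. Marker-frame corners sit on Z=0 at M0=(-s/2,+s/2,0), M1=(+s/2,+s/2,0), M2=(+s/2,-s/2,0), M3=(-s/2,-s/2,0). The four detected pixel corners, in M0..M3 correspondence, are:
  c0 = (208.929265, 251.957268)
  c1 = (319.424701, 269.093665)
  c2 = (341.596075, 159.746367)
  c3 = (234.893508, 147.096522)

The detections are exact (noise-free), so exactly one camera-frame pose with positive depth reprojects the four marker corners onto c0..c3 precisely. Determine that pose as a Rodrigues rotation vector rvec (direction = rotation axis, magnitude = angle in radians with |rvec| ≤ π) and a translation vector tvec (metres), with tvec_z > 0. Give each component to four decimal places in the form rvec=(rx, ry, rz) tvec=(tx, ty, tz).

Intrinsics K: fx=757.4, fy=765.7, cx=301.9, cy=224.9
Marker side s = 0.222 m; corners in marker frame (Z=0):
  M0 = (-0.1110, +0.1110, 0)
  M1 = (+0.1110, +0.1110, 0)
  M2 = (+0.1110, -0.1110, 0)
  M3 = (-0.1110, -0.1110, 0)
Detected image corners:
  c0 = (208.929265, 251.957268) px
  c1 = (319.424701, 269.093665) px
  c2 = (341.596075, 159.746367) px
  c3 = (234.893508, 147.096522) px
Planar DLT: solve 8×8 A·h = b for H (H[2,2]=1):
  H  [+444.30256 -161.92723 +275.49356]
  H  [+33.37513 +442.28455 +205.69134]
  H  [-0.16183 -0.19319 +1.00000]
B = K⁻¹H; ‖b₁‖=0.677089, ‖b₂‖=0.677089; λ = 2/(‖b₁‖+‖b₂‖) = 1.476911, sign → tz>0 ⇒ λ=+1.476911
r₁ = λ·B[:,0] = (+0.96165,+0.13458,-0.23901); r₂ = λ·B[:,1] = (-0.20203,+0.93690,-0.28532)
r₃ = r₁×r₂ = (+0.18553,+0.32266,+0.92815); SVD([r₁ r₂ r₃]) → R = UVᵀ:
  R  [+0.96165 -0.20203 +0.18553]
  R  [+0.13458 +0.93690 +0.32266]
  R  [-0.23901 -0.28532 +0.92815]
t = (-0.05149, -0.03705, +1.47691) m
tr R = 2.826699; θ = arccos((tr R − 1)/2) = 0.419361 rad = 24.028°
axis k = ((R−Rᵀ)₃₂, (R−Rᵀ)₁₃, (R−Rᵀ)₂₁) / (2 sinθ) = (-0.746581, +0.521316, +0.413336)
rvec = θ·k = (-0.313087, +0.218619, +0.173337)

rvec=(-0.3131, 0.2186, 0.1733) tvec=(-0.0515, -0.0371, 1.4769)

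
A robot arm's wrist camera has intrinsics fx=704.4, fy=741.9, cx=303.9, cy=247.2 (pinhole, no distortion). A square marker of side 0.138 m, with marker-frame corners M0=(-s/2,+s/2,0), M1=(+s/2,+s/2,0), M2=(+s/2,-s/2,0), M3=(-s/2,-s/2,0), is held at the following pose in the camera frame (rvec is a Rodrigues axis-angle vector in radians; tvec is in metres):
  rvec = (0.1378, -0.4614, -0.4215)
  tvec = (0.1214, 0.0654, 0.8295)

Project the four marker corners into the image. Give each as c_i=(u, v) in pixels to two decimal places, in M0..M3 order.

c0=(381.87, 389.85) c1=(467.28, 331.02) c2=(431.37, 224.02) c3=(340.09, 277.59)

Intrinsics K: fx=704.4, fy=741.9, cx=303.9, cy=247.2
Marker side s = 0.138 m; corners in marker frame (Z=0):
  M0 = (-0.0690, +0.0690, 0)
  M1 = (+0.0690, +0.0690, 0)
  M2 = (+0.0690, -0.0690, 0)
  M3 = (-0.0690, -0.0690, 0)
rvec = (0.1378, -0.4614, -0.4215), |rvec| = θ = 0.63995 rad = 36.667°
Rodrigues: sinθ=0.59716, 1−cosθ=0.19788; R = I + sinθ·[k]× + (1−cosθ)·[k]×²:
    [+0.81130 +0.36259 -0.45861]
    [-0.42403 +0.90498 -0.03462]
    [+0.40248 +0.22255 +0.88796]
t = (0.1214, 0.0654, 0.8295) m
M0: Pc = R·M0+t = (+0.09044, +0.15710, +0.81708); u = 704.4·(+0.09044)/0.81708 + 303.9 = 381.8668, v = 741.9·(+0.15710)/0.81708 + 247.2 = 389.8463
M1: Pc = R·M1+t = (+0.20240, +0.09859, +0.87263); u = 704.4·(+0.20240)/0.87263 + 303.9 = 467.2796, v = 741.9·(+0.09859)/0.87263 + 247.2 = 331.0166
M2: Pc = R·M2+t = (+0.15236, -0.02630, +0.84192); u = 704.4·(+0.15236)/0.84192 + 303.9 = 431.3747, v = 741.9·(-0.02630)/0.84192 + 247.2 = 224.0223
M3: Pc = R·M3+t = (+0.04040, +0.03221, +0.78637); u = 704.4·(+0.04040)/0.78637 + 303.9 = 340.0900, v = 741.9·(+0.03221)/0.78637 + 247.2 = 277.5925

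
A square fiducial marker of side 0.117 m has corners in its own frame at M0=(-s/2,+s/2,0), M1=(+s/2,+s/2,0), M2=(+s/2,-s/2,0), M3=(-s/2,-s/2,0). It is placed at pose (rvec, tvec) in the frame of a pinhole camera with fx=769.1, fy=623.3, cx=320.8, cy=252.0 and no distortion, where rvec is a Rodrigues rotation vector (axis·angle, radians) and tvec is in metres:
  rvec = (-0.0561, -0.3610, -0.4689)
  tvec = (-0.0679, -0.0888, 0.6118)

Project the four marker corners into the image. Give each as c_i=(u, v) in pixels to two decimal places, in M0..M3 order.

Intrinsics K: fx=769.1, fy=623.3, cx=320.8, cy=252.0
Marker side s = 0.117 m; corners in marker frame (Z=0):
  M0 = (-0.0585, +0.0585, 0)
  M1 = (+0.0585, +0.0585, 0)
  M2 = (+0.0585, -0.0585, 0)
  M3 = (-0.0585, -0.0585, 0)
rvec = (-0.0561, -0.3610, -0.4689), |rvec| = θ = 0.59442 rad = 34.058°
Rodrigues: sinθ=0.56003, 1−cosθ=0.17153; R = I + sinθ·[k]× + (1−cosθ)·[k]×²:
    [+0.83000 +0.45160 -0.32734]
    [-0.43194 +0.89174 +0.13503]
    [+0.35288 +0.02932 +0.93521]
t = (-0.0679, -0.0888, 0.6118) m
M0: Pc = R·M0+t = (-0.09004, -0.01136, +0.59287); u = 769.1·(-0.09004)/0.59287 + 320.8 = 204.0007, v = 623.3·(-0.01136)/0.59287 + 252.0 = 240.0518
M1: Pc = R·M1+t = (+0.00707, -0.06190, +0.63416); u = 769.1·(+0.00707)/0.63416 + 320.8 = 329.3790, v = 623.3·(-0.06190)/0.63416 + 252.0 = 191.1582
M2: Pc = R·M2+t = (-0.04576, -0.16624, +0.63073); u = 769.1·(-0.04576)/0.63073 + 320.8 = 264.9966, v = 623.3·(-0.16624)/0.63073 + 252.0 = 87.7228
M3: Pc = R·M3+t = (-0.14287, -0.11570, +0.58944); u = 769.1·(-0.14287)/0.58944 + 320.8 = 134.3790, v = 623.3·(-0.11570)/0.58944 + 252.0 = 129.6558

c0=(204.00, 240.05) c1=(329.38, 191.16) c2=(265.00, 87.72) c3=(134.38, 129.66)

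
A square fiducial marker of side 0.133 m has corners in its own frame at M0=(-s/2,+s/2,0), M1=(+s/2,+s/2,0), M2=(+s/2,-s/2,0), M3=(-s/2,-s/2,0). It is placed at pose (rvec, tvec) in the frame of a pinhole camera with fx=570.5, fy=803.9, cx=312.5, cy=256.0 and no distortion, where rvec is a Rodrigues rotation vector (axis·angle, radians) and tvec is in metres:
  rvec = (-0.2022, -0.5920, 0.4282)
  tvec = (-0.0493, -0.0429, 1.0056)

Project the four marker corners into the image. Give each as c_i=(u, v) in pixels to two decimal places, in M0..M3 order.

c0=(240.07, 244.92) c1=(300.32, 292.40) c2=(324.52, 200.82) c3=(268.34, 149.19)

Intrinsics K: fx=570.5, fy=803.9, cx=312.5, cy=256.0
Marker side s = 0.133 m; corners in marker frame (Z=0):
  M0 = (-0.0665, +0.0665, 0)
  M1 = (+0.0665, +0.0665, 0)
  M2 = (+0.0665, -0.0665, 0)
  M3 = (-0.0665, -0.0665, 0)
rvec = (-0.2022, -0.5920, 0.4282), |rvec| = θ = 0.75809 rad = 43.435°
Rodrigues: sinθ=0.68754, 1−cosθ=0.27385; R = I + sinθ·[k]× + (1−cosθ)·[k]×²:
    [+0.74563 -0.33131 -0.57816]
    [+0.44539 +0.89315 +0.06259]
    [+0.49565 -0.30417 +0.81352]
t = (-0.0493, -0.0429, 1.0056) m
M0: Pc = R·M0+t = (-0.12092, -0.01312, +0.95241); u = 570.5·(-0.12092)/0.95241 + 312.5 = 240.0704, v = 803.9·(-0.01312)/0.95241 + 256.0 = 244.9225
M1: Pc = R·M1+t = (-0.02175, +0.04611, +1.01833); u = 570.5·(-0.02175)/1.01833 + 312.5 = 300.3164, v = 803.9·(+0.04611)/1.01833 + 256.0 = 292.4025
M2: Pc = R·M2+t = (+0.02232, -0.07268, +1.05879); u = 570.5·(+0.02232)/1.05879 + 312.5 = 324.5246, v = 803.9·(-0.07268)/1.05879 + 256.0 = 200.8196
M3: Pc = R·M3+t = (-0.07685, -0.13191, +0.99287); u = 570.5·(-0.07685)/0.99287 + 312.5 = 268.3407, v = 803.9·(-0.13191)/0.99287 + 256.0 = 149.1936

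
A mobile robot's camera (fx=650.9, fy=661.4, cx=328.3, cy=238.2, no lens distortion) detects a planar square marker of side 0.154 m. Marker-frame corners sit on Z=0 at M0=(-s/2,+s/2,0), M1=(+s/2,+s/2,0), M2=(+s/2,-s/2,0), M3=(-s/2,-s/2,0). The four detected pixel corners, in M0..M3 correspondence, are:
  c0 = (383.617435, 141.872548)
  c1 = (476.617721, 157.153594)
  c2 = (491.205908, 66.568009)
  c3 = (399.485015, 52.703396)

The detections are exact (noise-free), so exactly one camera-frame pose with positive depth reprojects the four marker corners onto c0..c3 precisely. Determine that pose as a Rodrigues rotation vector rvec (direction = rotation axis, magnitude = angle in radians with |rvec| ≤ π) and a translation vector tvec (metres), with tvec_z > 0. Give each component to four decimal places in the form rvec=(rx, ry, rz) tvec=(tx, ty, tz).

Intrinsics K: fx=650.9, fy=661.4, cx=328.3, cy=238.2
Marker side s = 0.154 m; corners in marker frame (Z=0):
  M0 = (-0.0770, +0.0770, 0)
  M1 = (+0.0770, +0.0770, 0)
  M2 = (+0.0770, -0.0770, 0)
  M3 = (-0.0770, -0.0770, 0)
Detected image corners:
  c0 = (383.617435, 141.872548) px
  c1 = (476.617721, 157.153594) px
  c2 = (491.205908, 66.568009) px
  c3 = (399.485015, 52.703396) px
Planar DLT: solve 8×8 A·h = b for H (H[2,2]=1):
  H  [+562.29966 -144.45136 +437.48861]
  H  [+85.65437 +572.70907 +104.16643]
  H  [-0.08547 -0.10404 +1.00000]
B = K⁻¹H; ‖b₁‖=0.924998, ‖b₂‖=0.924998; λ = 2/(‖b₁‖+‖b₂‖) = 1.081083, sign → tz>0 ⇒ λ=+1.081083
r₁ = λ·B[:,0] = (+0.98053,+0.17328,-0.09240); r₂ = λ·B[:,1] = (-0.18319,+0.97662,-0.11248)
r₃ = r₁×r₂ = (+0.07075,+0.12721,+0.98935); SVD([r₁ r₂ r₃]) → R = UVᵀ:
  R  [+0.98053 -0.18319 +0.07075]
  R  [+0.17328 +0.97662 +0.12721]
  R  [-0.09240 -0.11248 +0.98935]
t = (+0.18135, -0.21908, +1.08108) m
tr R = 2.946500; θ = arccos((tr R − 1)/2) = 0.231819 rad = 13.282°
axis k = ((R−Rᵀ)₃₂, (R−Rᵀ)₁₃, (R−Rᵀ)₂₁) / (2 sinθ) = (-0.521632, +0.355044, +0.775786)
rvec = θ·k = (-0.120924, +0.082306, +0.179842)

rvec=(-0.1209, 0.0823, 0.1798) tvec=(0.1814, -0.2191, 1.0811)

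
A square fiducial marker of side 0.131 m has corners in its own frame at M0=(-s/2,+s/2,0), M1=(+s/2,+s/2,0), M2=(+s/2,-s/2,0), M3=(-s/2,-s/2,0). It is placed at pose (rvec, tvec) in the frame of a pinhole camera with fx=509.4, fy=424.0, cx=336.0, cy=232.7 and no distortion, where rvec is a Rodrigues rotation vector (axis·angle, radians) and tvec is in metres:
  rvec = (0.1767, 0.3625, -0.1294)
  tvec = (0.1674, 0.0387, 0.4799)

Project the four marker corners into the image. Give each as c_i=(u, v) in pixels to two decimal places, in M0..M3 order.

Intrinsics K: fx=509.4, fy=424.0, cx=336.0, cy=232.7
Marker side s = 0.131 m; corners in marker frame (Z=0):
  M0 = (-0.0655, +0.0655, 0)
  M1 = (+0.0655, +0.0655, 0)
  M2 = (+0.0655, -0.0655, 0)
  M3 = (-0.0655, -0.0655, 0)
rvec = (0.1767, 0.3625, -0.1294), |rvec| = θ = 0.42353 rad = 24.266°
Rodrigues: sinθ=0.41098, 1−cosθ=0.08835; R = I + sinθ·[k]× + (1−cosθ)·[k]×²:
    [+0.92703 +0.15712 +0.34050]
    [-0.09402 +0.97637 -0.19457]
    [-0.36302 +0.14836 +0.91989]
t = (0.1674, 0.0387, 0.4799) m
M0: Pc = R·M0+t = (+0.11697, +0.10881, +0.51340); u = 509.4·(+0.11697)/0.51340 + 336.0 = 452.0607, v = 424.0·(+0.10881)/0.51340 + 232.7 = 322.5637
M1: Pc = R·M1+t = (+0.23841, +0.09649, +0.46584); u = 509.4·(+0.23841)/0.46584 + 336.0 = 596.7050, v = 424.0·(+0.09649)/0.46584 + 232.7 = 320.5277
M2: Pc = R·M2+t = (+0.21783, -0.03141, +0.44640); u = 509.4·(+0.21783)/0.44640 + 336.0 = 584.5685, v = 424.0·(-0.03141)/0.44640 + 232.7 = 202.8660
M3: Pc = R·M3+t = (+0.09639, -0.01909, +0.49396); u = 509.4·(+0.09639)/0.49396 + 336.0 = 435.4015, v = 424.0·(-0.01909)/0.49396 + 232.7 = 216.3099

c0=(452.06, 322.56) c1=(596.71, 320.53) c2=(584.57, 202.87) c3=(435.40, 216.31)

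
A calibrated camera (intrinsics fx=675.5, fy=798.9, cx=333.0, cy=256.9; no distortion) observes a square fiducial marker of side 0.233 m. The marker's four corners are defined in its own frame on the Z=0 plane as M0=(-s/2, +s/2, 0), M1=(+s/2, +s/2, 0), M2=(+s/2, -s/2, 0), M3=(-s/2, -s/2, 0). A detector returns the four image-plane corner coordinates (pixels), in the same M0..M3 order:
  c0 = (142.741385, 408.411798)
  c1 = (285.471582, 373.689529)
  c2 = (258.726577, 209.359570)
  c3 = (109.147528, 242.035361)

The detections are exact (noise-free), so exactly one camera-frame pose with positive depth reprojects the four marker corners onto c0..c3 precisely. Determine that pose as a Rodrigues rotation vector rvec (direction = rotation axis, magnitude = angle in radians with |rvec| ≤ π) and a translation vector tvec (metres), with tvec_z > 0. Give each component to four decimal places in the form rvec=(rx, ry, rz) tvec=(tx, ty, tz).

Intrinsics K: fx=675.5, fy=798.9, cx=333.0, cy=256.9
Marker side s = 0.233 m; corners in marker frame (Z=0):
  M0 = (-0.1165, +0.1165, 0)
  M1 = (+0.1165, +0.1165, 0)
  M2 = (+0.1165, -0.1165, 0)
  M3 = (-0.1165, -0.1165, 0)
Detected image corners:
  c0 = (142.741385, 408.411798) px
  c1 = (285.471582, 373.689529) px
  c2 = (258.726577, 209.359570) px
  c3 = (109.147528, 242.035361) px
Planar DLT: solve 8×8 A·h = b for H (H[2,2]=1):
  H  [+644.93354 +165.64463 +200.11127]
  H  [-116.87627 +765.89507 +309.95437]
  H  [+0.09031 +0.18248 +1.00000]
B = K⁻¹H; ‖b₁‖=0.931354, ‖b₂‖=0.931354; λ = 2/(‖b₁‖+‖b₂‖) = 1.073706, sign → tz>0 ⇒ λ=+1.073706
r₁ = λ·B[:,0] = (+0.97732,-0.18826,+0.09696); r₂ = λ·B[:,1] = (+0.16671,+0.96634,+0.19593)
r₃ = r₁×r₂ = (-0.13058,-0.17532,+0.97581); SVD([r₁ r₂ r₃]) → R = UVᵀ:
  R  [+0.97732 +0.16671 -0.13058]
  R  [-0.18826 +0.96634 -0.17532]
  R  [+0.09696 +0.19593 +0.97581]
t = (-0.21123, +0.07130, +1.07371) m
tr R = 2.919479; θ = arccos((tr R − 1)/2) = 0.284723 rad = 16.313°
axis k = ((R−Rᵀ)₃₂, (R−Rᵀ)₁₃, (R−Rᵀ)₂₁) / (2 sinθ) = (+0.660831, -0.405043, -0.631856)
rvec = θ·k = (+0.188154, -0.115325, -0.179904)

rvec=(0.1882, -0.1153, -0.1799) tvec=(-0.2112, 0.0713, 1.0737)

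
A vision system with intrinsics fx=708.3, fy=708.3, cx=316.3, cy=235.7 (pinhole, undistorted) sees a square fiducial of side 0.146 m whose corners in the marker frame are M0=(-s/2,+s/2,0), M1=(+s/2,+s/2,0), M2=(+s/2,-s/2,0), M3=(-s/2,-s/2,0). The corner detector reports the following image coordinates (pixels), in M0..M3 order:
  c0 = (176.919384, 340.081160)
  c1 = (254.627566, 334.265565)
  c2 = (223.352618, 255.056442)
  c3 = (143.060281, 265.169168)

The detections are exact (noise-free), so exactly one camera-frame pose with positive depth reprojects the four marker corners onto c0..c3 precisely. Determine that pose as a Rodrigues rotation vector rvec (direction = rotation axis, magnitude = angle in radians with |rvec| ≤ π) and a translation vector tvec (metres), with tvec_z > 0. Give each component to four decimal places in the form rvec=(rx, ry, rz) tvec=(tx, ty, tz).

rvec=(0.4771, 0.3577, -0.2162) tvec=(-0.1849, 0.1010, 1.1160)

Intrinsics K: fx=708.3, fy=708.3, cx=316.3, cy=235.7
Marker side s = 0.146 m; corners in marker frame (Z=0):
  M0 = (-0.0730, +0.0730, 0)
  M1 = (+0.0730, +0.0730, 0)
  M2 = (+0.0730, -0.0730, 0)
  M3 = (-0.0730, -0.0730, 0)
Detected image corners:
  c0 = (176.919384, 340.081160) px
  c1 = (254.627566, 334.265565) px
  c2 = (223.352618, 255.056442) px
  c3 = (143.060281, 265.169168) px
Planar DLT: solve 8×8 A·h = b for H (H[2,2]=1):
  H  [+472.21231 +296.27887 +198.93263]
  H  [-156.92573 +636.71790 +299.77231]
  H  [-0.34412 +0.36591 +1.00000]
B = K⁻¹H; ‖b₁‖=0.896026, ‖b₂‖=0.896026; λ = 2/(‖b₁‖+‖b₂‖) = 1.116040, sign → tz>0 ⇒ λ=+1.116040
r₁ = λ·B[:,0] = (+0.91555,-0.11946,-0.38405); r₂ = λ·B[:,1] = (+0.28447,+0.86736,+0.40837)
r₃ = r₁×r₂ = (+0.28433,-0.48313,+0.82809); SVD([r₁ r₂ r₃]) → R = UVᵀ:
  R  [+0.91555 +0.28447 +0.28433]
  R  [-0.11946 +0.86736 -0.48313]
  R  [-0.38405 +0.40837 +0.82809]
t = (-0.18493, +0.10096, +1.11604) m
tr R = 2.611003; θ = arccos((tr R − 1)/2) = 0.634275 rad = 36.341°
axis k = ((R−Rᵀ)₃₂, (R−Rᵀ)₁₃, (R−Rᵀ)₂₁) / (2 sinθ) = (+0.752201, +0.563947, -0.340818)
rvec = θ·k = (+0.477103, +0.357698, -0.216173)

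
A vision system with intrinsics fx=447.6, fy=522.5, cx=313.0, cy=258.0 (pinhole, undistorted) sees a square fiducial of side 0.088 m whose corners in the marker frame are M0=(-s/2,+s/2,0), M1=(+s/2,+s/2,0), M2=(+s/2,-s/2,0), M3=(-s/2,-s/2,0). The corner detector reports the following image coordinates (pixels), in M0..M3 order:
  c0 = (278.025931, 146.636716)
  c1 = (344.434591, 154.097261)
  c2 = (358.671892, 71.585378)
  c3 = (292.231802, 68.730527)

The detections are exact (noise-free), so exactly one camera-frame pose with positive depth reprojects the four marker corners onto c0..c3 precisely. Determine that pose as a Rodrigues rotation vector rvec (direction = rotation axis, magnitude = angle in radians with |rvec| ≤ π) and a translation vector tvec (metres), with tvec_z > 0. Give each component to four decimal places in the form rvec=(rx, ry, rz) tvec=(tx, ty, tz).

rvec=(-0.1081, 0.3536, 0.1854) tvec=(0.0054, -0.1555, 0.5489)

Intrinsics K: fx=447.6, fy=522.5, cx=313.0, cy=258.0
Marker side s = 0.088 m; corners in marker frame (Z=0):
  M0 = (-0.0440, +0.0440, 0)
  M1 = (+0.0440, +0.0440, 0)
  M2 = (+0.0440, -0.0440, 0)
  M3 = (-0.0440, -0.0440, 0)
Detected image corners:
  c0 = (278.025931, 146.636716) px
  c1 = (344.434591, 154.097261) px
  c2 = (358.671892, 71.585378) px
  c3 = (292.231802, 68.730527) px
Planar DLT: solve 8×8 A·h = b for H (H[2,2]=1):
  H  [+549.81422 -203.78505 +317.44142]
  H  [-12.55057 +896.11469 +109.95558]
  H  [-0.64399 -0.13250 +1.00000]
B = K⁻¹H; ‖b₁‖=1.821857, ‖b₂‖=1.821857; λ = 2/(‖b₁‖+‖b₂‖) = 0.548891, sign → tz>0 ⇒ λ=+0.548891
r₁ = λ·B[:,0] = (+0.92142,+0.16136,-0.35348); r₂ = λ·B[:,1] = (-0.19904,+0.97729,-0.07273)
r₃ = r₁×r₂ = (+0.33372,+0.13737,+0.93261); SVD([r₁ r₂ r₃]) → R = UVᵀ:
  R  [+0.92142 -0.19904 +0.33372]
  R  [+0.16136 +0.97729 +0.13737]
  R  [-0.35348 -0.07273 +0.93261]
t = (+0.00545, -0.15552, +0.54889) m
tr R = 2.831318; θ = arccos((tr R − 1)/2) = 0.413652 rad = 23.700°
axis k = ((R−Rᵀ)₃₂, (R−Rᵀ)₁₃, (R−Rᵀ)₂₁) / (2 sinθ) = (-0.261350, +0.854820, +0.448308)
rvec = θ·k = (-0.108108, +0.353598, +0.185443)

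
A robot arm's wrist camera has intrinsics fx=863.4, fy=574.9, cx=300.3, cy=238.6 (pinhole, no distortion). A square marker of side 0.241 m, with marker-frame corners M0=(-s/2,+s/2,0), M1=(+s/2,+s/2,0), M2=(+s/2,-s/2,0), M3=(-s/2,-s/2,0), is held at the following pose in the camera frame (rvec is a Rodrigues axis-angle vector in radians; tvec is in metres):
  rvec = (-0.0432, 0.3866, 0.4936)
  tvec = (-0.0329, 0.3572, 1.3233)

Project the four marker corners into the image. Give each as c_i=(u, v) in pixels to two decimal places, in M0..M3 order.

c0=(182.76, 409.57) c1=(305.72, 470.42) c2=(382.62, 376.73) c3=(253.47, 321.49)

Intrinsics K: fx=863.4, fy=574.9, cx=300.3, cy=238.6
Marker side s = 0.241 m; corners in marker frame (Z=0):
  M0 = (-0.1205, +0.1205, 0)
  M1 = (+0.1205, +0.1205, 0)
  M2 = (+0.1205, -0.1205, 0)
  M3 = (-0.1205, -0.1205, 0)
rvec = (-0.0432, 0.3866, 0.4936), |rvec| = θ = 0.62846 rad = 36.008°
Rodrigues: sinθ=0.58790, 1−cosθ=0.19107; R = I + sinθ·[k]× + (1−cosθ)·[k]×²:
    [+0.80983 -0.46982 +0.35133]
    [+0.45366 +0.88123 +0.13273]
    [-0.37196 +0.05190 +0.92679]
t = (-0.0329, 0.3572, 1.3233) m
M0: Pc = R·M0+t = (-0.18710, +0.40872, +1.37438); u = 863.4·(-0.18710)/1.37438 + 300.3 = 182.7623, v = 574.9·(+0.40872)/1.37438 + 238.6 = 409.5681
M1: Pc = R·M1+t = (+0.00807, +0.51806, +1.28473); u = 863.4·(+0.00807)/1.28473 + 300.3 = 305.7244, v = 574.9·(+0.51806)/1.28473 + 238.6 = 470.4225
M2: Pc = R·M2+t = (+0.12130, +0.30568, +1.27222); u = 863.4·(+0.12130)/1.27222 + 300.3 = 382.6198, v = 574.9·(+0.30568)/1.27222 + 238.6 = 376.7315
M3: Pc = R·M3+t = (-0.07387, +0.19634, +1.36187); u = 863.4·(-0.07387)/1.36187 + 300.3 = 253.4668, v = 574.9·(+0.19634)/1.36187 + 238.6 = 321.4852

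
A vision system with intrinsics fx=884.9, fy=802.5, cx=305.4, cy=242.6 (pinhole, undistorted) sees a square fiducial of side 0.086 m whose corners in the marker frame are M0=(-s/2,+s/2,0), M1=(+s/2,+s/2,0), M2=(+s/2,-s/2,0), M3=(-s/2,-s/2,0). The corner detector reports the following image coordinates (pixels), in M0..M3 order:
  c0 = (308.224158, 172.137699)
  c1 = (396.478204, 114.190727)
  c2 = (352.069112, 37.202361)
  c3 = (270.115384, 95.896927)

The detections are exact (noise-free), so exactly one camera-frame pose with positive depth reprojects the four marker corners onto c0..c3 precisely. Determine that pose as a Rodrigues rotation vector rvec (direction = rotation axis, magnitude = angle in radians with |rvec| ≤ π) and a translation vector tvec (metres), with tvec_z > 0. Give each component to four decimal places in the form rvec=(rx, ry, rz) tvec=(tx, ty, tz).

Intrinsics K: fx=884.9, fy=802.5, cx=305.4, cy=242.6
Marker side s = 0.086 m; corners in marker frame (Z=0):
  M0 = (-0.0430, +0.0430, 0)
  M1 = (+0.0430, +0.0430, 0)
  M2 = (+0.0430, -0.0430, 0)
  M3 = (-0.0430, -0.0430, 0)
Detected image corners:
  c0 = (308.224158, 172.137699) px
  c1 = (396.478204, 114.190727) px
  c2 = (352.069112, 37.202361) px
  c3 = (270.115384, 95.896927) px
Planar DLT: solve 8×8 A·h = b for H (H[2,2]=1):
  H  [+802.38555 +283.62012 +330.17216]
  H  [-737.13745 +829.04364 +104.59147]
  H  [-0.56152 -0.58860 +1.00000]
B = K⁻¹H; ‖b₁‖=1.444717, ‖b₂‖=1.444717; λ = 2/(‖b₁‖+‖b₂‖) = 0.692177, sign → tz>0 ⇒ λ=+0.692177
r₁ = λ·B[:,0] = (+0.76177,-0.51830,-0.38867); r₂ = λ·B[:,1] = (+0.36246,+0.83824,-0.40741)
r₃ = r₁×r₂ = (+0.53696,+0.16948,+0.82641); SVD([r₁ r₂ r₃]) → R = UVᵀ:
  R  [+0.76177 +0.36246 +0.53696]
  R  [-0.51830 +0.83824 +0.16948]
  R  [-0.38867 -0.40741 +0.82641]
t = (+0.01938, -0.11904, +0.69218) m
tr R = 2.426416; θ = arccos((tr R − 1)/2) = 0.776732 rad = 44.503°
axis k = ((R−Rᵀ)₃₂, (R−Rᵀ)₁₃, (R−Rᵀ)₂₁) / (2 sinθ) = (-0.411507, +0.660266, -0.628261)
rvec = θ·k = (-0.319631, +0.512850, -0.487990)

rvec=(-0.3196, 0.5128, -0.4880) tvec=(0.0194, -0.1190, 0.6922)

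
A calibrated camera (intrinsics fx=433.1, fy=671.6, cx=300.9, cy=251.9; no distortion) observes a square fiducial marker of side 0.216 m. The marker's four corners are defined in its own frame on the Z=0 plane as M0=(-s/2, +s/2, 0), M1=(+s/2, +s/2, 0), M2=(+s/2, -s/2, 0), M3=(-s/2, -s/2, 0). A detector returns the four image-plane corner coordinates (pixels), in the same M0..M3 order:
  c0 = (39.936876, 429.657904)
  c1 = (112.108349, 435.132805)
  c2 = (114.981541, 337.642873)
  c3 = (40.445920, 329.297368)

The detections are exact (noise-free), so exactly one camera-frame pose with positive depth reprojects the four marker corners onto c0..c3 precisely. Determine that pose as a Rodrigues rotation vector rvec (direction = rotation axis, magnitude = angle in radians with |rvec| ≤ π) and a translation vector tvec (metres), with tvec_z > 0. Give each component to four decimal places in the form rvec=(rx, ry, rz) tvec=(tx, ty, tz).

Intrinsics K: fx=433.1, fy=671.6, cx=300.9, cy=251.9
Marker side s = 0.216 m; corners in marker frame (Z=0):
  M0 = (-0.1080, +0.1080, 0)
  M1 = (+0.1080, +0.1080, 0)
  M2 = (+0.1080, -0.1080, 0)
  M3 = (-0.1080, -0.1080, 0)
Detected image corners:
  c0 = (39.936876, 429.657904) px
  c1 = (112.108349, 435.132805) px
  c2 = (114.981541, 337.642873) px
  c3 = (40.445920, 329.297368) px
Planar DLT: solve 8×8 A·h = b for H (H[2,2]=1):
  H  [+349.02002 +3.78643 +77.34435]
  H  [+79.25906 +516.12828 +383.79122]
  H  [+0.12372 +0.15206 +1.00000]
B = K⁻¹H; ‖b₁‖=0.733965, ‖b₂‖=0.733965; λ = 2/(‖b₁‖+‖b₂‖) = 1.362464, sign → tz>0 ⇒ λ=+1.362464
r₁ = λ·B[:,0] = (+0.98085,+0.09757,+0.16856); r₂ = λ·B[:,1] = (-0.13203,+0.96935,+0.20718)
r₃ = r₁×r₂ = (-0.14318,-0.22547,+0.96367); SVD([r₁ r₂ r₃]) → R = UVᵀ:
  R  [+0.98085 -0.13203 -0.14318]
  R  [+0.09757 +0.96935 -0.22547]
  R  [+0.16856 +0.20718 +0.96367]
t = (-0.70327, +0.26757, +1.36246) m
tr R = 2.913874; θ = arccos((tr R − 1)/2) = 0.294536 rad = 16.876°
axis k = ((R−Rᵀ)₃₂, (R−Rᵀ)₁₃, (R−Rᵀ)₂₁) / (2 sinθ) = (+0.745186, -0.536950, +0.395452)
rvec = θ·k = (+0.219484, -0.158151, +0.116475)

rvec=(0.2195, -0.1582, 0.1165) tvec=(-0.7033, 0.2676, 1.3625)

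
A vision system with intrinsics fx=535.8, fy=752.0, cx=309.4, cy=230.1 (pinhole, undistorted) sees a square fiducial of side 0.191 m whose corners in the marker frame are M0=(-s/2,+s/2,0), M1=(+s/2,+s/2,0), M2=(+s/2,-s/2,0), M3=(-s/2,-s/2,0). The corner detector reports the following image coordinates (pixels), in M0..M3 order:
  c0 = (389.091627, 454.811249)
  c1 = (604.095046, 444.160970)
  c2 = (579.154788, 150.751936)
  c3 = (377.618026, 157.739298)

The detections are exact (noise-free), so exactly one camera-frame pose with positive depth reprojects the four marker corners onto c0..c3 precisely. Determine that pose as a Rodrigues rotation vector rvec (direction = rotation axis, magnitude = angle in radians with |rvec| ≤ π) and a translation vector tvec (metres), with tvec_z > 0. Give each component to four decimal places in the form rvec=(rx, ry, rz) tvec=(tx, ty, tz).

Intrinsics K: fx=535.8, fy=752.0, cx=309.4, cy=230.1
Marker side s = 0.191 m; corners in marker frame (Z=0):
  M0 = (-0.0955, +0.0955, 0)
  M1 = (+0.0955, +0.0955, 0)
  M2 = (+0.0955, -0.0955, 0)
  M3 = (-0.0955, -0.0955, 0)
Detected image corners:
  c0 = (389.091627, 454.811249) px
  c1 = (604.095046, 444.160970) px
  c2 = (579.154788, 150.751936) px
  c3 = (377.618026, 157.739298) px
Planar DLT: solve 8×8 A·h = b for H (H[2,2]=1):
  H  [+1115.92969 -71.85360 +487.73540]
  H  [-29.34508 +1442.07693 +297.00288]
  H  [+0.05470 -0.34331 +1.00000]
B = K⁻¹H; ‖b₁‖=2.052635, ‖b₂‖=2.052635; λ = 2/(‖b₁‖+‖b₂‖) = 0.487179, sign → tz>0 ⇒ λ=+0.487179
r₁ = λ·B[:,0] = (+0.99928,-0.02717,+0.02665); r₂ = λ·B[:,1] = (+0.03125,+0.98542,-0.16726)
r₃ = r₁×r₂ = (-0.02172,+0.16797,+0.98555); SVD([r₁ r₂ r₃]) → R = UVᵀ:
  R  [+0.99928 +0.03125 -0.02172]
  R  [-0.02717 +0.98542 +0.16797]
  R  [+0.02665 -0.16726 +0.98555]
t = (+0.16215, +0.04334, +0.48718) m
tr R = 2.970247; θ = arccos((tr R − 1)/2) = 0.172704 rad = 9.895°
axis k = ((R−Rᵀ)₃₂, (R−Rᵀ)₁₃, (R−Rᵀ)₂₁) / (2 sinθ) = (-0.975351, -0.140725, -0.169960)
rvec = θ·k = (-0.168447, -0.024304, -0.029353)

rvec=(-0.1684, -0.0243, -0.0294) tvec=(0.1622, 0.0433, 0.4872)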